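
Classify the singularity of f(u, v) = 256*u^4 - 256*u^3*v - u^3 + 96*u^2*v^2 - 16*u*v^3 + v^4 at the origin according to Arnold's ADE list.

E6

The Hessian of f at 0 is [[0, 0], [0, 0]] with rank 0, so corank 2. A Groebner basis of the Jacobian ideal J(f) in C{u,v} is {v^4, u*v^2 - v^3/12, u^2}; counting standard monomials gives mu = 6. Corank 2; j^3 = -u^3 is a perfect cube, so E-series; the 4-jet and mu = 6 give E_6.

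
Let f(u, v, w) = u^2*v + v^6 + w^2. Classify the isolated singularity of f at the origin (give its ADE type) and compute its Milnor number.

Type D_{7}, Milnor number mu = 7.

The Hessian of f at 0 has rank 1. Corank 2; j^3 = u^2*v has shape L^2 M (L != M), so D-series; mu = 7 gives D_7.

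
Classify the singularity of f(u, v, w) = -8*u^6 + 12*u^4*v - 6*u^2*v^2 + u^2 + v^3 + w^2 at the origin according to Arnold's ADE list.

The Hessian of f at 0 has rank 2. Corank 1: A-series; mu = 2 gives A_2.

A_{2}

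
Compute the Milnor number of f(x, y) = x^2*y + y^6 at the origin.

7

The Hessian of f at 0 has rank 0. Corank 2; j^3 = x^2*y has shape L^2 M (L != M), so D-series; mu = 7 gives D_7.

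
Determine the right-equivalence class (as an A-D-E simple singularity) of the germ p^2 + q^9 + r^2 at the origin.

A8

The Hessian of f at 0 is [[2, 0, 0], [0, 0, 0], [0, 0, 2]] with rank 2, so corank 1. A Groebner basis of the Jacobian ideal J(f) in C{p,q,r} is {q^8, p, r}; counting standard monomials gives mu = 8. Corank 1: A-series; mu = 8 gives A_8.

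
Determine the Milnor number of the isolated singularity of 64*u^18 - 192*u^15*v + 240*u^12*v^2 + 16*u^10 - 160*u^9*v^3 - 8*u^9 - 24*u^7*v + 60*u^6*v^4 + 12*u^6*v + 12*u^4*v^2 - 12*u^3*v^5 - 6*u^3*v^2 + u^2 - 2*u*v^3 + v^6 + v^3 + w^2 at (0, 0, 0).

2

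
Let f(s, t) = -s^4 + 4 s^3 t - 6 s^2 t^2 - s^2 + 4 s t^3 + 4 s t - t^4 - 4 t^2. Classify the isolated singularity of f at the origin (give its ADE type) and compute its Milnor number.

Type A_3, Milnor number mu = 3.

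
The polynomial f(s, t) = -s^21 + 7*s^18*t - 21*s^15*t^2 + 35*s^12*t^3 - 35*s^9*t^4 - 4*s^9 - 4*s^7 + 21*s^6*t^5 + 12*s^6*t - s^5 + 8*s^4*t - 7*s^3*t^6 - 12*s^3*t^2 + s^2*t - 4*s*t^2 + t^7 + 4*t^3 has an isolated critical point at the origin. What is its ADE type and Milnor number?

Type D8, Milnor number mu = 8.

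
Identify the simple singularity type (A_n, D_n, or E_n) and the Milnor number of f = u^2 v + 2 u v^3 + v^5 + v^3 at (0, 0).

The Hessian of f at 0 is [[0, 0], [0, 0]] with rank 0, so corank 2. A Groebner basis of the Jacobian ideal J(f) in C{u,v} is {v^3, u^2 + 3*v^2, u*v}; counting standard monomials gives mu = 4. Corank 2; j^3 = v*(u^2 + v^2) splits into three distinct lines over C (the quadratic factor has nonzero discriminant), so D_4.

Type D4, Milnor number mu = 4.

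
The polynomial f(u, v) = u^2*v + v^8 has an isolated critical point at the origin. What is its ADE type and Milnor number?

Type D9, Milnor number mu = 9.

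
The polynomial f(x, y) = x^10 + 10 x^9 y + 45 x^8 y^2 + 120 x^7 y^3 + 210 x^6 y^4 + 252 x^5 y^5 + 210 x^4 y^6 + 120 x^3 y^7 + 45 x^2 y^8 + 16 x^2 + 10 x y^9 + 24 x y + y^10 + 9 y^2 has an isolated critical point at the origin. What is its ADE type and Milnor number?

The Hessian of f at 0 has rank 1. Corank 1: A-series; mu = 9 gives A_9.

Type A_{9}, Milnor number mu = 9.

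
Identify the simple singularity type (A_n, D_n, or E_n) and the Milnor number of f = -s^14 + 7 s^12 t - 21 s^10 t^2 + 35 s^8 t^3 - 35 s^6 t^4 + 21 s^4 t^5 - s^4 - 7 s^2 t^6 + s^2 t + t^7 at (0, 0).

Type D_{8}, Milnor number mu = 8.

The Hessian of f at 0 is [[0, 0], [0, 0]] with rank 0, so corank 2. A Groebner basis of the Jacobian ideal J(f) in C{s,t} is {s^2/7 + t^6, s^3, s*t}; counting standard monomials gives mu = 8. Corank 2; j^3 = s^2*t has shape L^2 M (L != M), so D-series; mu = 8 gives D_8.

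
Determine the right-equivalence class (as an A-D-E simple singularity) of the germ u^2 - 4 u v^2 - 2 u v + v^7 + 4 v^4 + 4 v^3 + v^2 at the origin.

A_6

The Hessian of f at 0 has rank 1. Corank 1: A-series; mu = 6 gives A_6.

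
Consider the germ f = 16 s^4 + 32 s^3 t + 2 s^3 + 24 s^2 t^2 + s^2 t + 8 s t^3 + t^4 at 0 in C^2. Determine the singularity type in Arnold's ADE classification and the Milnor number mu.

Type D_{5}, Milnor number mu = 5.

The Hessian of f at 0 has rank 0. Corank 2; j^3 = s^2*(2*s + t) has shape L^2 M (L != M), so D-series; mu = 5 gives D_5.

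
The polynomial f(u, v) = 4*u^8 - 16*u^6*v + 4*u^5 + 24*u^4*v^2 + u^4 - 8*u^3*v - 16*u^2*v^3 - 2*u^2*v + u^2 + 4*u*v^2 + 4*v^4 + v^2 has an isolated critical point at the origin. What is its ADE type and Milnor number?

Type A_{1}, Milnor number mu = 1.

The Hessian of f at 0 has rank 2. Corank 0: nondegenerate Morse point, so A_1.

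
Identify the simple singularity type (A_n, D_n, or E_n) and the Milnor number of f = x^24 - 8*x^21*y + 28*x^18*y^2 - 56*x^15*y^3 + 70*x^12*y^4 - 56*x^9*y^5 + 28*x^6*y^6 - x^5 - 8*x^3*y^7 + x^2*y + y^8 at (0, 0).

Type D_{9}, Milnor number mu = 9.

The Hessian of f at 0 is [[0, 0], [0, 0]] with rank 0, so corank 2. A Groebner basis of the Jacobian ideal J(f) in C{x,y} is {x^2/8 + y^7, x^3, x*y}; counting standard monomials gives mu = 9. Corank 2; j^3 = x^2*y has shape L^2 M (L != M), so D-series; mu = 9 gives D_9.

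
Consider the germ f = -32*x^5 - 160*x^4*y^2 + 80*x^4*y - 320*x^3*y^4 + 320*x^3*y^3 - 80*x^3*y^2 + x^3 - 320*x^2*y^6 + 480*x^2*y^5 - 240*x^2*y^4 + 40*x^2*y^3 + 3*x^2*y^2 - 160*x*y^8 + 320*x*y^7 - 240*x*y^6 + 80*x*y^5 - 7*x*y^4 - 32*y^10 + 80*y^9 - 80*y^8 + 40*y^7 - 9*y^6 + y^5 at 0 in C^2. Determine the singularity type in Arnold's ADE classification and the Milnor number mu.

The Hessian of f at 0 has rank 0. Corank 2; j^3 = x^3 is a perfect cube, so E-series; the 5-jet and mu = 8 give E_8.

Type E_{8}, Milnor number mu = 8.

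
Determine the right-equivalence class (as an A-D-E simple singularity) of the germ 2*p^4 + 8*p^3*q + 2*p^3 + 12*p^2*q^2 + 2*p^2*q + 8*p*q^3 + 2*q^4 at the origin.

The Hessian of f at 0 has rank 0. Corank 2; j^3 = 2*p^2*(p + q) has shape L^2 M (L != M), so D-series; mu = 5 gives D_5.

D_5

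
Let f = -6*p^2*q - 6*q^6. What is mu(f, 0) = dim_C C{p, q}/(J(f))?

The Hessian of f at 0 has rank 0. Corank 2; j^3 = -6*p^2*q has shape L^2 M (L != M), so D-series; mu = 7 gives D_7.

7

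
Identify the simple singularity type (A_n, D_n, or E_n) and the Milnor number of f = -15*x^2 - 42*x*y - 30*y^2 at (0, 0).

Type A_1, Milnor number mu = 1.

The Hessian of f at 0 is [[-30, -42], [-42, -60]] with rank 2, so corank 0. A Groebner basis of the Jacobian ideal J(f) in C{x,y} is {x, y}; counting standard monomials gives mu = 1. Corank 0: nondegenerate Morse point, so A_1.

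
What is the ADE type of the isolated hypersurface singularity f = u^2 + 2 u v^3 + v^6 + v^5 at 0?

The Hessian of f at 0 is [[2, 0], [0, 0]] with rank 1, so corank 1. A Groebner basis of the Jacobian ideal J(f) in C{u,v} is {u + v^3, u^2, u*v}; counting standard monomials gives mu = 4. Corank 1: A-series; mu = 4 gives A_4.

A4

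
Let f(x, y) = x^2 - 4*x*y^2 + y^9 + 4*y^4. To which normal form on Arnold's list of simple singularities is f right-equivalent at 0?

The Hessian of f at 0 is [[2, 0], [0, 0]] with rank 1, so corank 1. A Groebner basis of the Jacobian ideal J(f) in C{x,y} is {x^4, -x/2 + y^2}; counting standard monomials gives mu = 8. Corank 1: A-series; mu = 8 gives A_8.

A_8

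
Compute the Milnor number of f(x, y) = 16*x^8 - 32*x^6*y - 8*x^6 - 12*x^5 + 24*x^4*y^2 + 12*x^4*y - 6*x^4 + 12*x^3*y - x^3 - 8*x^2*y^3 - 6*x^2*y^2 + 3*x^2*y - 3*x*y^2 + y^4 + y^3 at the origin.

The Hessian of f at 0 has rank 0. Corank 2; j^3 = -(x - y)^3 is a perfect cube, so E-series; the 4-jet and mu = 6 give E_6.

6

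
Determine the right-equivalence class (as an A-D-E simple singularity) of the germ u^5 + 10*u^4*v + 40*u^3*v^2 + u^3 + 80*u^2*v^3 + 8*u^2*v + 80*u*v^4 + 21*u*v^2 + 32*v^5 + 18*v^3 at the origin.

D6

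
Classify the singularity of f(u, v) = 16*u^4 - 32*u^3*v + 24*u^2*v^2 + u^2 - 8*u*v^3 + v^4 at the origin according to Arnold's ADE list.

The Hessian of f at 0 has rank 1. Corank 1: A-series; mu = 3 gives A_3.

A3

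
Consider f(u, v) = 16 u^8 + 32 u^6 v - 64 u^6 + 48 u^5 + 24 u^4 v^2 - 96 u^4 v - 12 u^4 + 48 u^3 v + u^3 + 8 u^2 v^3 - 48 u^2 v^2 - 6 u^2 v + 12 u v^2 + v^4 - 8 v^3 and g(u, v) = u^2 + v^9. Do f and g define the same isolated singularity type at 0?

No.

The Hessian of f at 0 has rank 0. Corank 2; j^3 = (u - 2*v)^3 is a perfect cube, so E-series; the 4-jet and mu = 6 give E_6. The Hessian of g at 0 has rank 1. Corank 1: A-series; mu = 8 gives A_8. f is E_6 but g is A_8, hence not right-equivalent.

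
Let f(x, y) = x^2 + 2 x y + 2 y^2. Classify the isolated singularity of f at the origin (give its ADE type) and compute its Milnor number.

The Hessian of f at 0 has rank 2. Corank 0: nondegenerate Morse point, so A_1.

Type A_{1}, Milnor number mu = 1.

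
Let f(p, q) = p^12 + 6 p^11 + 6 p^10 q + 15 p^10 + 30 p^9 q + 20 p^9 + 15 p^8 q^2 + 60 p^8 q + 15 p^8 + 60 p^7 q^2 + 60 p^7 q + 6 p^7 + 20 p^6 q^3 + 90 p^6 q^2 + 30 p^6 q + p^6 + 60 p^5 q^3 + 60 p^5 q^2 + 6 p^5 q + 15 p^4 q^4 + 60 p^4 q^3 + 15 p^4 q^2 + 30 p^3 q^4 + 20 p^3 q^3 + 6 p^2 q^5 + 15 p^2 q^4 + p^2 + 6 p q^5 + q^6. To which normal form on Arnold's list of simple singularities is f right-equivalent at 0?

The Hessian of f at 0 has rank 1. Corank 1: A-series; mu = 5 gives A_5.

A_5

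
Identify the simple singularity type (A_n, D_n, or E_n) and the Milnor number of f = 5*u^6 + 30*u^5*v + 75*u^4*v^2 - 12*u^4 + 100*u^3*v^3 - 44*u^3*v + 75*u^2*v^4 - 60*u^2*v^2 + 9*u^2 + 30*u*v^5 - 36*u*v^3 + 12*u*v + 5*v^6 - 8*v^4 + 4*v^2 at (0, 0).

Type A5, Milnor number mu = 5.

The Hessian of f at 0 has rank 1. Corank 1: A-series; mu = 5 gives A_5.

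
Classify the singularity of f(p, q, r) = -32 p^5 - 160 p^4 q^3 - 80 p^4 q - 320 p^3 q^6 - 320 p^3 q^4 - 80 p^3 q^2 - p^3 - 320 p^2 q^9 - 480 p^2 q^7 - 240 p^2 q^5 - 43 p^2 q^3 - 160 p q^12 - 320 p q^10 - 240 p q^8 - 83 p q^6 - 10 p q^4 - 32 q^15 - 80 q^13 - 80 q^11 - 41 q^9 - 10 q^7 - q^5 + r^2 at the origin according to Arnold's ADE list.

E_8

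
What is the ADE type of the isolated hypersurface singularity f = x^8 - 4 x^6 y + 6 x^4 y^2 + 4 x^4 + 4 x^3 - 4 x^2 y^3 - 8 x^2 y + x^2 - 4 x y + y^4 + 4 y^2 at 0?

The Hessian of f at 0 is [[2, -4], [-4, 8]] with rank 1, so corank 1. A Groebner basis of the Jacobian ideal J(f) in C{x,y} is {x^2 + x/2 - y, x*y + x/4 - y/2, x/8 + y^2 - y/4}; counting standard monomials gives mu = 3. Corank 1: A-series; mu = 3 gives A_3.

A_{3}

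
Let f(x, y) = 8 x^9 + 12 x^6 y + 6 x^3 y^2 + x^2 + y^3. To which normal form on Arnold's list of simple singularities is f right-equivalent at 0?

A2

The Hessian of f at 0 has rank 1. Corank 1: A-series; mu = 2 gives A_2.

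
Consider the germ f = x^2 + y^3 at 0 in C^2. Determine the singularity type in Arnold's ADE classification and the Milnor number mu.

The Hessian of f at 0 has rank 1. Corank 1: A-series; mu = 2 gives A_2.

Type A_2, Milnor number mu = 2.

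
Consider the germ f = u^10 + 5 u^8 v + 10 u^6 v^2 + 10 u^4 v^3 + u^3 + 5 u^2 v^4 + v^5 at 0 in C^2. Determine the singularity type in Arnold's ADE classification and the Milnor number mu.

Type E8, Milnor number mu = 8.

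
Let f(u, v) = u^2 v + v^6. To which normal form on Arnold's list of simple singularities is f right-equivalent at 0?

D_{7}

The Hessian of f at 0 is [[0, 0], [0, 0]] with rank 0, so corank 2. A Groebner basis of the Jacobian ideal J(f) in C{u,v} is {u^2/6 + v^5, u^3, u*v}; counting standard monomials gives mu = 7. Corank 2; j^3 = u^2*v has shape L^2 M (L != M), so D-series; mu = 7 gives D_7.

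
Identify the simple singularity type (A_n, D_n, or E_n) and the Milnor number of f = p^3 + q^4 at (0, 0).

The Hessian of f at 0 has rank 0. Corank 2; j^3 = p^3 is a perfect cube, so E-series; the 4-jet and mu = 6 give E_6.

Type E6, Milnor number mu = 6.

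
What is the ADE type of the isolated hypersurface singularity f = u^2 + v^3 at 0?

A2

The Hessian of f at 0 is [[2, 0], [0, 0]] with rank 1, so corank 1. A Groebner basis of the Jacobian ideal J(f) in C{u,v} is {v^2, u}; counting standard monomials gives mu = 2. Corank 1: A-series; mu = 2 gives A_2.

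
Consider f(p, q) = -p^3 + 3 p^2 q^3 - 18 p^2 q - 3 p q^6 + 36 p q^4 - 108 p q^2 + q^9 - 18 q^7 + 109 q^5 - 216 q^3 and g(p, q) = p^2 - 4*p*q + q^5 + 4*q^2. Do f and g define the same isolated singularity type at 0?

No.

The Hessian of f at 0 is [[0, 0], [0, 0]] with rank 0, so corank 2. A Groebner basis of the Jacobian ideal J(f) in C{p,q} is {-p^2/2 + p*q^3 - 6*p*q - 18*q^2, q^4, p^3 - 108*p*q^2 - 432*q^3, p^2*q + 12*p*q^2 + 36*q^3}; counting standard monomials gives mu = 8. Corank 2; j^3 = -(p + 6*q)^3 is a perfect cube, so E-series; the 5-jet and mu = 8 give E_8. The Hessian of g at 0 is [[2, -4], [-4, 8]] with rank 1, so corank 1. A Groebner basis of the Jacobian ideal J(g) in C{p,q} is {q^4, p - 2*q}; counting standard monomials gives mu = 4. Corank 1: A-series; mu = 4 gives A_4. f is E_8 but g is A_4, hence not right-equivalent.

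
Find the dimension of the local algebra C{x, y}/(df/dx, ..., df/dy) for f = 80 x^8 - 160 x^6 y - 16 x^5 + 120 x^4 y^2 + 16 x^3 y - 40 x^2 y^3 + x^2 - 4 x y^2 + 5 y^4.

3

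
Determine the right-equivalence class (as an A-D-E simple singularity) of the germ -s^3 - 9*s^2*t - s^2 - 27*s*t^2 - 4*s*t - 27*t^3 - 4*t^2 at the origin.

A2

The Hessian of f at 0 has rank 1. Corank 1: A-series; mu = 2 gives A_2.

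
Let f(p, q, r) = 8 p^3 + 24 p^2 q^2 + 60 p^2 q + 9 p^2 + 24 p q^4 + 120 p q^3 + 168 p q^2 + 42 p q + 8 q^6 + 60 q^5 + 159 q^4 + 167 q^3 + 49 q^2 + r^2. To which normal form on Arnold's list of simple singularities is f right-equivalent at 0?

The Hessian of f at 0 has rank 2. Corank 1: A-series; mu = 2 gives A_2.

A_{2}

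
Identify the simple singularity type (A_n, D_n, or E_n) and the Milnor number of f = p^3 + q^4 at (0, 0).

The Hessian of f at 0 is [[0, 0], [0, 0]] with rank 0, so corank 2. A Groebner basis of the Jacobian ideal J(f) in C{p,q} is {q^3, p^2}; counting standard monomials gives mu = 6. Corank 2; j^3 = p^3 is a perfect cube, so E-series; the 4-jet and mu = 6 give E_6.

Type E_6, Milnor number mu = 6.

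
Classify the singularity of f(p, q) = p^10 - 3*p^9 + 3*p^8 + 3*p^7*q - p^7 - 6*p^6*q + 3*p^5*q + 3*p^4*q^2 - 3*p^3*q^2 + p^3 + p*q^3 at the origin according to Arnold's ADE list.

The Hessian of f at 0 is [[0, 0], [0, 0]] with rank 0, so corank 2. A Groebner basis of the Jacobian ideal J(f) in C{p,q} is {p^3, p*q^2, 3*p^2 + q^3}; counting standard monomials gives mu = 7. Corank 2; j^3 = p^3 is a perfect cube, so E-series; the 4-jet and mu = 7 give E_7.

E_{7}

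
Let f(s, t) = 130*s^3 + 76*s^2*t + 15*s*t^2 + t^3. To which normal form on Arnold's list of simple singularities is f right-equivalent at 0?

D4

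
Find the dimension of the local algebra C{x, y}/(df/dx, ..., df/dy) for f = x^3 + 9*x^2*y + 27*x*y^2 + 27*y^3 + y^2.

2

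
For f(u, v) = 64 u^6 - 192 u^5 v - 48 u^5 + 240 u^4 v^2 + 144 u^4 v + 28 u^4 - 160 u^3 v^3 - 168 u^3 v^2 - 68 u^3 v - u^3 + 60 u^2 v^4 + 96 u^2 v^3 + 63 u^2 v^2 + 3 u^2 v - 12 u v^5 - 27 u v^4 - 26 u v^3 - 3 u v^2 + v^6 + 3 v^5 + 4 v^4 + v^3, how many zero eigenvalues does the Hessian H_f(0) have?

2

Hessian at 0 has rank 0.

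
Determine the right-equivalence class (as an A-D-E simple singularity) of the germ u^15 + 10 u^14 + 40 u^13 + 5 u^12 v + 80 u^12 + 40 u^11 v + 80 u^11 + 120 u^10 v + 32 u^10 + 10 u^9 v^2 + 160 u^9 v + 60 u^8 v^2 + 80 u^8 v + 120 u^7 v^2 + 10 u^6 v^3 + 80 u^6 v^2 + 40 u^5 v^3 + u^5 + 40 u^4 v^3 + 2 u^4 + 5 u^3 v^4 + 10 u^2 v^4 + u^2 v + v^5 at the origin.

D6

The Hessian of f at 0 is [[0, 0], [0, 0]] with rank 0, so corank 2. A Groebner basis of the Jacobian ideal J(f) in C{u,v} is {u^2/5 + v^4, u^3, u*v}; counting standard monomials gives mu = 6. Corank 2; j^3 = u^2*v has shape L^2 M (L != M), so D-series; mu = 6 gives D_6.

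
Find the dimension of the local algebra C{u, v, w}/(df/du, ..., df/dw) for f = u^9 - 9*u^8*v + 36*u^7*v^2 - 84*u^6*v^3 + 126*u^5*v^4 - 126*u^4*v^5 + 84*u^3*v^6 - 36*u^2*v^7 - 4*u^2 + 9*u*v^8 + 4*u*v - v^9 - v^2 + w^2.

The Hessian of f at 0 is [[-8, 4, 0], [4, -2, 0], [0, 0, 2]] with rank 2, so corank 1. A Groebner basis of the Jacobian ideal J(f) in C{u,v,w} is {v^8, u - v/2, w}; counting standard monomials gives mu = 8. Corank 1: A-series; mu = 8 gives A_8.

8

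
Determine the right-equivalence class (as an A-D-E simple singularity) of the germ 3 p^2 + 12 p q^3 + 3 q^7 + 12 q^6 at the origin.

A_{6}

The Hessian of f at 0 has rank 1. Corank 1: A-series; mu = 6 gives A_6.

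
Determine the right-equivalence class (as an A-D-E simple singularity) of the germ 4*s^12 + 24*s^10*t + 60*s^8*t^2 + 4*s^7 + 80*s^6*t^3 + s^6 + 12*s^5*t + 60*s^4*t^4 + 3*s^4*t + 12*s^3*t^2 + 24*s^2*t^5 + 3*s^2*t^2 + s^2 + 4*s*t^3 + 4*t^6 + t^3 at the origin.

A_{2}

The Hessian of f at 0 is [[2, 0], [0, 0]] with rank 1, so corank 1. A Groebner basis of the Jacobian ideal J(f) in C{s,t} is {t^2, s}; counting standard monomials gives mu = 2. Corank 1: A-series; mu = 2 gives A_2.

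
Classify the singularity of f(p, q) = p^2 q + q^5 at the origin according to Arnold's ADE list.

D_6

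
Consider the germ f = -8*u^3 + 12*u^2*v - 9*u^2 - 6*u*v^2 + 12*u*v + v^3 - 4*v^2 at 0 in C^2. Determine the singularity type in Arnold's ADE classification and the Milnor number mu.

Type A_{2}, Milnor number mu = 2.

The Hessian of f at 0 is [[-18, 12], [12, -8]] with rank 1, so corank 1. A Groebner basis of the Jacobian ideal J(f) in C{u,v} is {v^2, u - 2*v/3}; counting standard monomials gives mu = 2. Corank 1: A-series; mu = 2 gives A_2.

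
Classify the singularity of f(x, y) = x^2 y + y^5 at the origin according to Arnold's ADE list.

D_{6}

The Hessian of f at 0 is [[0, 0], [0, 0]] with rank 0, so corank 2. A Groebner basis of the Jacobian ideal J(f) in C{x,y} is {x^2/5 + y^4, x^3, x*y}; counting standard monomials gives mu = 6. Corank 2; j^3 = x^2*y has shape L^2 M (L != M), so D-series; mu = 6 gives D_6.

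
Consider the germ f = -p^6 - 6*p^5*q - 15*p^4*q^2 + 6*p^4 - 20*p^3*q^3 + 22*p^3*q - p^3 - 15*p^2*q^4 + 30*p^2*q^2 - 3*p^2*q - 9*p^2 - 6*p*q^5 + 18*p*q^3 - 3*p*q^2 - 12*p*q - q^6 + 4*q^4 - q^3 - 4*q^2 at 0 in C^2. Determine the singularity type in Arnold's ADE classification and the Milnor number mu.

Type A2, Milnor number mu = 2.

The Hessian of f at 0 is [[-18, -12], [-12, -8]] with rank 1, so corank 1. A Groebner basis of the Jacobian ideal J(f) in C{p,q} is {q^2, p + 2*q/3}; counting standard monomials gives mu = 2. Corank 1: A-series; mu = 2 gives A_2.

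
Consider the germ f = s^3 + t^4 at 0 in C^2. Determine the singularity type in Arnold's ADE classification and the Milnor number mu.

The Hessian of f at 0 has rank 0. Corank 2; j^3 = s^3 is a perfect cube, so E-series; the 4-jet and mu = 6 give E_6.

Type E6, Milnor number mu = 6.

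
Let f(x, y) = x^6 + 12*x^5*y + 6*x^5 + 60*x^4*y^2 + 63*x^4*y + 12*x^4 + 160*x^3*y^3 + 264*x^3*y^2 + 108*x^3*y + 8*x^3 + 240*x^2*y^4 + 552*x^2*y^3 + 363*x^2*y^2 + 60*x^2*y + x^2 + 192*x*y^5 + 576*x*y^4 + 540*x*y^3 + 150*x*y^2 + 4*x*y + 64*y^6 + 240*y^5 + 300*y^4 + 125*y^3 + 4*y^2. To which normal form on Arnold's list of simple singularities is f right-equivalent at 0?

The Hessian of f at 0 has rank 1. Corank 1: A-series; mu = 2 gives A_2.

A_2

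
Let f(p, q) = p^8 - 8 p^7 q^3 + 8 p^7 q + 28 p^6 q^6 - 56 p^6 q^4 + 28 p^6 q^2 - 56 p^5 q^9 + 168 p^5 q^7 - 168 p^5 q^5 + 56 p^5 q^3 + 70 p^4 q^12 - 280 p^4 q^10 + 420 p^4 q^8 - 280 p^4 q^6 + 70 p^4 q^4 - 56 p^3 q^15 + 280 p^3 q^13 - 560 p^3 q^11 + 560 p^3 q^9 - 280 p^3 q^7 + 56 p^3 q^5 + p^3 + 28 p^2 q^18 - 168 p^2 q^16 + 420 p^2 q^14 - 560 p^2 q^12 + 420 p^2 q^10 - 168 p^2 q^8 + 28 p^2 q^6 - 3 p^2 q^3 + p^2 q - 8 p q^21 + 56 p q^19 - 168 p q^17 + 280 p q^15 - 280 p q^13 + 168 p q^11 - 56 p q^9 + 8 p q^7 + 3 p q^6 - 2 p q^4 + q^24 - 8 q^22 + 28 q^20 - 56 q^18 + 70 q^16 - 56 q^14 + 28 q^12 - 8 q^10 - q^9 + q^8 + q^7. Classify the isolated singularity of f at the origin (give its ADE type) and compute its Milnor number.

Type D_{9}, Milnor number mu = 9.

The Hessian of f at 0 is [[0, 0], [0, 0]] with rank 0, so corank 2. A Groebner basis of the Jacobian ideal J(f) in C{p,q} is {p^2*q^2, -8*p^2*q - p^2 + p*q^3, 8*p^2*q - p*q + q^4, p^3}; counting standard monomials gives mu = 9. Corank 2; j^3 = p^2*(p + q) has shape L^2 M (L != M), so D-series; mu = 9 gives D_9.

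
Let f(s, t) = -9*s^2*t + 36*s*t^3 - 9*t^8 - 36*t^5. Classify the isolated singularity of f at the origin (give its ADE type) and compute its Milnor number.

The Hessian of f at 0 has rank 0. Corank 2; j^3 = -9*s^2*t has shape L^2 M (L != M), so D-series; mu = 9 gives D_9.

Type D_{9}, Milnor number mu = 9.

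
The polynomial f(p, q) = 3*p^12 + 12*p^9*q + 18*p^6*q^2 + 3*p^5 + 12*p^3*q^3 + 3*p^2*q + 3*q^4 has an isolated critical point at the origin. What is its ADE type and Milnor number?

The Hessian of f at 0 has rank 0. Corank 2; j^3 = 3*p^2*q has shape L^2 M (L != M), so D-series; mu = 5 gives D_5.

Type D_{5}, Milnor number mu = 5.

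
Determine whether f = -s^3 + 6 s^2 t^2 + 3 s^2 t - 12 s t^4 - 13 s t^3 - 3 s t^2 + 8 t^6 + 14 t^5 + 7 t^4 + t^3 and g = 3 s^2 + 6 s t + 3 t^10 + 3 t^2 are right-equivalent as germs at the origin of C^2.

No.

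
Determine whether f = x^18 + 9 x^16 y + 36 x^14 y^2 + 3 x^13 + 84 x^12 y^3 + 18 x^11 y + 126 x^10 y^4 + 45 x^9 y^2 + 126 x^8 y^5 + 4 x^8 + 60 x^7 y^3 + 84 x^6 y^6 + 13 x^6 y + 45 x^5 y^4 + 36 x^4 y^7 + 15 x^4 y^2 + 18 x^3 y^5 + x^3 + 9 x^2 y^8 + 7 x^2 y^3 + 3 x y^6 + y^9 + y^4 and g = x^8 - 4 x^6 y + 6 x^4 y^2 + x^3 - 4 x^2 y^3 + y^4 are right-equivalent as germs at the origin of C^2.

The Hessian of f at 0 is [[0, 0], [0, 0]] with rank 0, so corank 2. A Groebner basis of the Jacobian ideal J(f) in C{x,y} is {y^3, x^2}; counting standard monomials gives mu = 6. Corank 2; j^3 = x^3 is a perfect cube, so E-series; the 4-jet and mu = 6 give E_6. The Hessian of g at 0 is [[0, 0], [0, 0]] with rank 0, so corank 2. A Groebner basis of the Jacobian ideal J(g) in C{x,y} is {y^3, x^2}; counting standard monomials gives mu = 6. Corank 2; j^3 = x^3 is a perfect cube, so E-series; the 4-jet and mu = 6 give E_6. Both have type E_6, hence right-equivalent.

Yes.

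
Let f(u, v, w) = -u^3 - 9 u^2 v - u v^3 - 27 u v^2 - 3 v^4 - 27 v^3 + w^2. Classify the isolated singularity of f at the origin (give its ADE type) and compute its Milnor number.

Type E7, Milnor number mu = 7.

The Hessian of f at 0 is [[0, 0, 0], [0, 0, 0], [0, 0, 2]] with rank 1, so corank 2. A Groebner basis of the Jacobian ideal J(f) in C{u,v,w} is {u^3 + 9*u^2*v + 162*u^2 + 972*u*v + 1458*v^2, -9*u^2 + u*v^2 - 54*u*v - 81*v^2, 3*u^2 + 18*u*v + v^3 + 27*v^2, w}; counting standard monomials gives mu = 7. Corank 2; j^3 = -(u + 3*v)^3 is a perfect cube, so E-series; the 4-jet and mu = 7 give E_7.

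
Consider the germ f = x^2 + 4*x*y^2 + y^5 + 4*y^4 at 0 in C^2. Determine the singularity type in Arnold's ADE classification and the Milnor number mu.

The Hessian of f at 0 is [[2, 0], [0, 0]] with rank 1, so corank 1. A Groebner basis of the Jacobian ideal J(f) in C{x,y} is {x^2, x/2 + y^2}; counting standard monomials gives mu = 4. Corank 1: A-series; mu = 4 gives A_4.

Type A_{4}, Milnor number mu = 4.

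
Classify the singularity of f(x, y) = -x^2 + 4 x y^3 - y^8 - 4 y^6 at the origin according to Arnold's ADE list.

The Hessian of f at 0 has rank 1. Corank 1: A-series; mu = 7 gives A_7.

A_{7}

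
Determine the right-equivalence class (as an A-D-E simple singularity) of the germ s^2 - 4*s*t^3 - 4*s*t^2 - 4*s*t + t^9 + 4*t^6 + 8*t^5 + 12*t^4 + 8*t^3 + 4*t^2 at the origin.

The Hessian of f at 0 is [[2, -4], [-4, 8]] with rank 1, so corank 1. A Groebner basis of the Jacobian ideal J(f) in C{s,t} is {s^2*t^2 - 2*s^2*t + s^2 + 4*s*t^2 - 4*s*t + 4*t^2, s^3 - 12*s^2*t + 10*s^2 + 8*s*t^2 - 32*s*t + 4*s + 16*t^2 - 8*t, -s/2 + t^3 + t^2 + t}; counting standard monomials gives mu = 8. Corank 1: A-series; mu = 8 gives A_8.

A8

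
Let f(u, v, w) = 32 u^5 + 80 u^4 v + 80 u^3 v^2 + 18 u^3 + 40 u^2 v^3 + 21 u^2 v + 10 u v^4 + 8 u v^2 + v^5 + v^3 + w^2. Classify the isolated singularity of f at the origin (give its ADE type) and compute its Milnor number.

The Hessian of f at 0 has rank 1. Corank 2; j^3 = (2*u + v)*(3*u + v)^2 has shape L^2 M (L != M), so D-series; mu = 6 gives D_6.

Type D_6, Milnor number mu = 6.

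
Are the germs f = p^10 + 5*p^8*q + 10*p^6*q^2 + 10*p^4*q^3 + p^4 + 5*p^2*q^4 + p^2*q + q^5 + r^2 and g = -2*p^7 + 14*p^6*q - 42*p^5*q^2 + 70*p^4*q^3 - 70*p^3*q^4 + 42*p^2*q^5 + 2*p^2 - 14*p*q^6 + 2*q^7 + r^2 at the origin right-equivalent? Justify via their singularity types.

No.

The Hessian of f at 0 has rank 1. Corank 2; j^3 = p^2*q has shape L^2 M (L != M), so D-series; mu = 6 gives D_6. The Hessian of g at 0 has rank 2. Corank 1: A-series; mu = 6 gives A_6. f is D_6 but g is A_6, hence not right-equivalent.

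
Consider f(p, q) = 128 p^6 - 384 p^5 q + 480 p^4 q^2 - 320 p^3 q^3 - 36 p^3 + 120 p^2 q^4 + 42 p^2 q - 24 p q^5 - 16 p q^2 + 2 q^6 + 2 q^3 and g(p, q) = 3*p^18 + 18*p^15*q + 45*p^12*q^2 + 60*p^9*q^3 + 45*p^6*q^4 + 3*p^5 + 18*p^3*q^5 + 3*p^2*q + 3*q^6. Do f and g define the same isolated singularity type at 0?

The Hessian of f at 0 has rank 0. Corank 2; j^3 = -2*(2*p - q)*(3*p - q)^2 has shape L^2 M (L != M), so D-series; mu = 7 gives D_7. The Hessian of g at 0 has rank 0. Corank 2; j^3 = 3*p^2*q has shape L^2 M (L != M), so D-series; mu = 7 gives D_7. Both have type D_7, hence right-equivalent.

Yes.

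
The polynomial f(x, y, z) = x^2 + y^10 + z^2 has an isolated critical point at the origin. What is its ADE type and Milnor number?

Type A9, Milnor number mu = 9.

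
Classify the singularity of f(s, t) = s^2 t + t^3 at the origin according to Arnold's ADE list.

D_{4}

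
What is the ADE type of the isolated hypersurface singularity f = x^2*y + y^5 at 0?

D_6

The Hessian of f at 0 is [[0, 0], [0, 0]] with rank 0, so corank 2. A Groebner basis of the Jacobian ideal J(f) in C{x,y} is {x^2/5 + y^4, x^3, x*y}; counting standard monomials gives mu = 6. Corank 2; j^3 = x^2*y has shape L^2 M (L != M), so D-series; mu = 6 gives D_6.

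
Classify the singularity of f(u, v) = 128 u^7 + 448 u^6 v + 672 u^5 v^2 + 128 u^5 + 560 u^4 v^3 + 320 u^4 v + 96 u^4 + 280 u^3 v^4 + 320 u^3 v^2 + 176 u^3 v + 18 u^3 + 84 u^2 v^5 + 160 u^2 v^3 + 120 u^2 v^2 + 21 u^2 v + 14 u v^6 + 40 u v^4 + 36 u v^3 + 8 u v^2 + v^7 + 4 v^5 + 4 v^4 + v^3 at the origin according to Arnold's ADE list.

D_{8}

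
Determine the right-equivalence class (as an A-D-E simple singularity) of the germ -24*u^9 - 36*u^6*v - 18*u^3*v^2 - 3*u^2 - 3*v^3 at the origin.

The Hessian of f at 0 has rank 1. Corank 1: A-series; mu = 2 gives A_2.

A_2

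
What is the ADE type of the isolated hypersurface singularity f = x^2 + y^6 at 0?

The Hessian of f at 0 is [[2, 0], [0, 0]] with rank 1, so corank 1. A Groebner basis of the Jacobian ideal J(f) in C{x,y} is {y^5, x}; counting standard monomials gives mu = 5. Corank 1: A-series; mu = 5 gives A_5.

A_5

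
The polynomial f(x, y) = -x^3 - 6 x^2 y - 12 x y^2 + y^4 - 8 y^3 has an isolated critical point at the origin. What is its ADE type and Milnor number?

The Hessian of f at 0 is [[0, 0], [0, 0]] with rank 0, so corank 2. A Groebner basis of the Jacobian ideal J(f) in C{x,y} is {y^3, x^2 + 4*x*y + 4*y^2}; counting standard monomials gives mu = 6. Corank 2; j^3 = -(x + 2*y)^3 is a perfect cube, so E-series; the 4-jet and mu = 6 give E_6.

Type E6, Milnor number mu = 6.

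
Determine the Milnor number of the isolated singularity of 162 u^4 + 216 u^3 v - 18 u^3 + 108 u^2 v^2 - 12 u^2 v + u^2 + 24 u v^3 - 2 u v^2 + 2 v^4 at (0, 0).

3

The Hessian of f at 0 has rank 1. Corank 1: A-series; mu = 3 gives A_3.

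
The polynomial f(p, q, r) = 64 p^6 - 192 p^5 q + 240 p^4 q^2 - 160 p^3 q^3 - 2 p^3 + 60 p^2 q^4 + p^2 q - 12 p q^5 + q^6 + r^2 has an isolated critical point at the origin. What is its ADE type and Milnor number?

Type D7, Milnor number mu = 7.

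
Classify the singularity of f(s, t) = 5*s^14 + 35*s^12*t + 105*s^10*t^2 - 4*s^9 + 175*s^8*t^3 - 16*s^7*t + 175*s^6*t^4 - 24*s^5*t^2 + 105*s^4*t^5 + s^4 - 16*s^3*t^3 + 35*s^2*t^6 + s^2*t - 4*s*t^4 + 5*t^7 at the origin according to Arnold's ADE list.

D_8

The Hessian of f at 0 has rank 0. Corank 2; j^3 = s^2*t has shape L^2 M (L != M), so D-series; mu = 8 gives D_8.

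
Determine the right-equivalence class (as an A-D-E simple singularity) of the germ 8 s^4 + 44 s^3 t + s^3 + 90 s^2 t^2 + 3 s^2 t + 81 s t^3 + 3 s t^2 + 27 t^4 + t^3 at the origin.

E_{7}

The Hessian of f at 0 is [[0, 0], [0, 0]] with rank 0, so corank 2. A Groebner basis of the Jacobian ideal J(f) in C{s,t} is {3*s^2/4 + 3*s*t/2 + t^4 + t^3/4 + 3*t^2/4, s^3 + 15*s^2/4 + 15*s*t/2 + 9*t^3/4 + 15*t^2/4, s^2*t - 9*s^2/4 - 9*s*t/2 - 7*t^3/4 - 9*t^2/4, s^2 + s*t^2 + 2*s*t + 4*t^3/3 + t^2}; counting standard monomials gives mu = 7. Corank 2; j^3 = (s + t)^3 is a perfect cube, so E-series; the 4-jet and mu = 7 give E_7.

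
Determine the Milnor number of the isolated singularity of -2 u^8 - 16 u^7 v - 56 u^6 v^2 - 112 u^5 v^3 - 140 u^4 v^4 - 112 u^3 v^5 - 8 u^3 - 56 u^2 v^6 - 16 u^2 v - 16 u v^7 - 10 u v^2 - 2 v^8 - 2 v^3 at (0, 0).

9

The Hessian of f at 0 has rank 0. Corank 2; j^3 = -2*(u + v)*(2*u + v)^2 has shape L^2 M (L != M), so D-series; mu = 9 gives D_9.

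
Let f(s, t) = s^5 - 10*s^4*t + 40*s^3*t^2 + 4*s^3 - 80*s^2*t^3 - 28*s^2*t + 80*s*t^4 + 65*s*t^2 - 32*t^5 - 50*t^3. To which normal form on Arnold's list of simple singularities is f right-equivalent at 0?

D6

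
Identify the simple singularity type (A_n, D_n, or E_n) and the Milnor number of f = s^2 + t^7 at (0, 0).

Type A6, Milnor number mu = 6.

The Hessian of f at 0 is [[2, 0], [0, 0]] with rank 1, so corank 1. A Groebner basis of the Jacobian ideal J(f) in C{s,t} is {t^6, s}; counting standard monomials gives mu = 6. Corank 1: A-series; mu = 6 gives A_6.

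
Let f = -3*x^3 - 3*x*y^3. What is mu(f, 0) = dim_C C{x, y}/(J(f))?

The Hessian of f at 0 is [[0, 0], [0, 0]] with rank 0, so corank 2. A Groebner basis of the Jacobian ideal J(f) in C{x,y} is {x^3, x*y^2, 3*x^2 + y^3}; counting standard monomials gives mu = 7. Corank 2; j^3 = -3*x^3 is a perfect cube, so E-series; the 4-jet and mu = 7 give E_7.

7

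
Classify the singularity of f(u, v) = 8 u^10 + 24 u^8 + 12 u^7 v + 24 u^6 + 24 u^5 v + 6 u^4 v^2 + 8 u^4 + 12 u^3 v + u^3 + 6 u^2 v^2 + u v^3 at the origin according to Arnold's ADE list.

E7

The Hessian of f at 0 has rank 0. Corank 2; j^3 = u^3 is a perfect cube, so E-series; the 4-jet and mu = 7 give E_7.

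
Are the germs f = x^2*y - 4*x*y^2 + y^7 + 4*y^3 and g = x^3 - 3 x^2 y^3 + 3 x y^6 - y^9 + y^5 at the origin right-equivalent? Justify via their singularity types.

The Hessian of f at 0 is [[0, 0], [0, 0]] with rank 0, so corank 2. A Groebner basis of the Jacobian ideal J(f) in C{x,y} is {x^2/7 + y^6 - 4*y^2/7, x^3 - 8*y^3, x*y - 2*y^2}; counting standard monomials gives mu = 8. Corank 2; j^3 = y*(x - 2*y)^2 has shape L^2 M (L != M), so D-series; mu = 8 gives D_8. The Hessian of g at 0 is [[0, 0], [0, 0]] with rank 0, so corank 2. A Groebner basis of the Jacobian ideal J(g) in C{x,y} is {-x^2/2 + x*y^3, y^4, x^3, x^2*y}; counting standard monomials gives mu = 8. Corank 2; j^3 = x^3 is a perfect cube, so E-series; the 5-jet and mu = 8 give E_8. f is D_8 but g is E_8, hence not right-equivalent.

No.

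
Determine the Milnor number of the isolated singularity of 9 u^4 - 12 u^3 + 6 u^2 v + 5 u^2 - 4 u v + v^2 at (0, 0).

1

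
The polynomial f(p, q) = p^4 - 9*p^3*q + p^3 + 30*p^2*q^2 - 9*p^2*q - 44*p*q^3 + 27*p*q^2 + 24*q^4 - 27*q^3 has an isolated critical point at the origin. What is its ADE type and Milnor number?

Type E7, Milnor number mu = 7.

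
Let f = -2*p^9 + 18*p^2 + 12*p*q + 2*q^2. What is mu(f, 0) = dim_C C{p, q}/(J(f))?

8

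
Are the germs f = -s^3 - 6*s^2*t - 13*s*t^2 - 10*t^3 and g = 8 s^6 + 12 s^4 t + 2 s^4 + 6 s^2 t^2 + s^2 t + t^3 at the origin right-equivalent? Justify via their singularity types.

Yes.

The Hessian of f at 0 has rank 0. Corank 2; j^3 = -(s + 2*t)*(s^2 + 4*s*t + 5*t^2) splits into three distinct lines over C (the quadratic factor has nonzero discriminant), so D_4. The Hessian of g at 0 has rank 0. Corank 2; j^3 = t*(s^2 + t^2) splits into three distinct lines over C (the quadratic factor has nonzero discriminant), so D_4. Both have type D_4, hence right-equivalent.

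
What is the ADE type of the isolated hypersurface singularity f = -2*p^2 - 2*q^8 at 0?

A_7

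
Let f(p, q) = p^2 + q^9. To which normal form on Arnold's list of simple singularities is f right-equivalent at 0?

A_8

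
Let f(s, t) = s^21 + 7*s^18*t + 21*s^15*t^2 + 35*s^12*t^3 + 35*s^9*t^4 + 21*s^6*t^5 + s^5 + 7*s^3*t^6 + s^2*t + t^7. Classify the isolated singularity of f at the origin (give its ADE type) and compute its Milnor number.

Type D_8, Milnor number mu = 8.

The Hessian of f at 0 is [[0, 0], [0, 0]] with rank 0, so corank 2. A Groebner basis of the Jacobian ideal J(f) in C{s,t} is {s^2/7 + t^6, s^3, s*t}; counting standard monomials gives mu = 8. Corank 2; j^3 = s^2*t has shape L^2 M (L != M), so D-series; mu = 8 gives D_8.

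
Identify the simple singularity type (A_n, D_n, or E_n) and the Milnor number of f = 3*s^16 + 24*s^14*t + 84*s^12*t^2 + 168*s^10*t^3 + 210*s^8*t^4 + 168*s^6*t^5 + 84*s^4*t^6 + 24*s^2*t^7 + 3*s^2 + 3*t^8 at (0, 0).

Type A_{7}, Milnor number mu = 7.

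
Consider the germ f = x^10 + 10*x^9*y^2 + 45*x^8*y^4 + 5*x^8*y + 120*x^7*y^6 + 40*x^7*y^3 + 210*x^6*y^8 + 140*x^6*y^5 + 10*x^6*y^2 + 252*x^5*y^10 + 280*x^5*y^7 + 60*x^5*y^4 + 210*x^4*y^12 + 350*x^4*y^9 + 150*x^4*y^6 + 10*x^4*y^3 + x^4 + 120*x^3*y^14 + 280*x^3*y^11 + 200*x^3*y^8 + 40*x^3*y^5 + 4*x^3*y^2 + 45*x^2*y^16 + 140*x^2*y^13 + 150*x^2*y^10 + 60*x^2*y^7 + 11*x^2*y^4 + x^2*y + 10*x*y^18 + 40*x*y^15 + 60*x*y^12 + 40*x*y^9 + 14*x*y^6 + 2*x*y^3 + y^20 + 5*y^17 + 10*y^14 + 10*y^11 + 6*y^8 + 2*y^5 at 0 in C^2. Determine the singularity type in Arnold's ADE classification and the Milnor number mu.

Type D6, Milnor number mu = 6.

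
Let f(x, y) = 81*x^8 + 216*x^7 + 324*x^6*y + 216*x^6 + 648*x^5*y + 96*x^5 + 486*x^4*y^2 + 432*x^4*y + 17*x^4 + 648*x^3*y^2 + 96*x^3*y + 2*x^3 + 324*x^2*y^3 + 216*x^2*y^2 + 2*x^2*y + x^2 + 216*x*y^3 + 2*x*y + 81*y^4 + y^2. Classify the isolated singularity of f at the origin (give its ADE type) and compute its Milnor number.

Type A_3, Milnor number mu = 3.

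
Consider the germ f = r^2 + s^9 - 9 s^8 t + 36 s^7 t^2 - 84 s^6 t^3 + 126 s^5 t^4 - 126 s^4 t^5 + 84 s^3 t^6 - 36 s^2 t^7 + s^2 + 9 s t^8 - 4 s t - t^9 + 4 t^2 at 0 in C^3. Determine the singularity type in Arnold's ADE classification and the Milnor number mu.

Type A_{8}, Milnor number mu = 8.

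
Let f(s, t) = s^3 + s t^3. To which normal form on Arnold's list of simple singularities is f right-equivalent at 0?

The Hessian of f at 0 is [[0, 0], [0, 0]] with rank 0, so corank 2. A Groebner basis of the Jacobian ideal J(f) in C{s,t} is {s^3, s*t^2, 3*s^2 + t^3}; counting standard monomials gives mu = 7. Corank 2; j^3 = s^3 is a perfect cube, so E-series; the 4-jet and mu = 7 give E_7.

E7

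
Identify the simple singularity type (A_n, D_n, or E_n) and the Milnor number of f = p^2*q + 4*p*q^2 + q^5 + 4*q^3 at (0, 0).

The Hessian of f at 0 is [[0, 0], [0, 0]] with rank 0, so corank 2. A Groebner basis of the Jacobian ideal J(f) in C{p,q} is {p^2/5 + q^4 - 4*q^2/5, p^3 + 8*q^3, p*q + 2*q^2}; counting standard monomials gives mu = 6. Corank 2; j^3 = q*(p + 2*q)^2 has shape L^2 M (L != M), so D-series; mu = 6 gives D_6.

Type D_6, Milnor number mu = 6.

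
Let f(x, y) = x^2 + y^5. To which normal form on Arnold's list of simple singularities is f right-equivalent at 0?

The Hessian of f at 0 has rank 1. Corank 1: A-series; mu = 4 gives A_4.

A4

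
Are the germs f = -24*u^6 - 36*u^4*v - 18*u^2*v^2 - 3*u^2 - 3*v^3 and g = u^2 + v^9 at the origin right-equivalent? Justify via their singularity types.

The Hessian of f at 0 has rank 1. Corank 1: A-series; mu = 2 gives A_2. The Hessian of g at 0 has rank 1. Corank 1: A-series; mu = 8 gives A_8. f is A_2 but g is A_8, hence not right-equivalent.

No.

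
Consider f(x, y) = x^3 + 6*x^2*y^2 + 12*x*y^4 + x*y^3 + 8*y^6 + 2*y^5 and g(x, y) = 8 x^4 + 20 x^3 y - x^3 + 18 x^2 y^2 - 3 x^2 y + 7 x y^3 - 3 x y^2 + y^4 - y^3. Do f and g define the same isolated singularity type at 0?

Yes.

The Hessian of f at 0 has rank 0. Corank 2; j^3 = x^3 is a perfect cube, so E-series; the 4-jet and mu = 7 give E_7. The Hessian of g at 0 has rank 0. Corank 2; j^3 = -(x + y)^3 is a perfect cube, so E-series; the 4-jet and mu = 7 give E_7. Both have type E_7, hence right-equivalent.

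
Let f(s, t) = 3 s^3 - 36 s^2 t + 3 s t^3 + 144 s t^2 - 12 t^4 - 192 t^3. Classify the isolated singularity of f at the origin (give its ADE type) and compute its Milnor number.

Type E_7, Milnor number mu = 7.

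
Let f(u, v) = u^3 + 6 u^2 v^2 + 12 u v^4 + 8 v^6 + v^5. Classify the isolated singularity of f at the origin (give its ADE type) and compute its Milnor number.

The Hessian of f at 0 has rank 0. Corank 2; j^3 = u^3 is a perfect cube, so E-series; the 5-jet and mu = 8 give E_8.

Type E8, Milnor number mu = 8.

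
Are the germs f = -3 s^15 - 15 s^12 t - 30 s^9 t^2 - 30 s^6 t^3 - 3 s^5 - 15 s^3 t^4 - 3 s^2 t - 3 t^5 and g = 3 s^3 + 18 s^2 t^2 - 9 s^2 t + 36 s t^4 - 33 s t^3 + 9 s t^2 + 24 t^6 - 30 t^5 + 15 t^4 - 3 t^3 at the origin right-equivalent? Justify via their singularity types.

The Hessian of f at 0 has rank 0. Corank 2; j^3 = -3*s^2*t has shape L^2 M (L != M), so D-series; mu = 6 gives D_6. The Hessian of g at 0 has rank 0. Corank 2; j^3 = 3*(s - t)^3 is a perfect cube, so E-series; the 4-jet and mu = 7 give E_7. f is D_6 but g is E_7, hence not right-equivalent.

No.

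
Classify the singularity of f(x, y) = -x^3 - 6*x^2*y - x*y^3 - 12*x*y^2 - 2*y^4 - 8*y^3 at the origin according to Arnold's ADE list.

The Hessian of f at 0 is [[0, 0], [0, 0]] with rank 0, so corank 2. A Groebner basis of the Jacobian ideal J(f) in C{x,y} is {x^3 + 6*x^2*y + 48*x^2 + 192*x*y + 192*y^2, -6*x^2 + x*y^2 - 24*x*y - 24*y^2, 3*x^2 + 12*x*y + y^3 + 12*y^2}; counting standard monomials gives mu = 7. Corank 2; j^3 = -(x + 2*y)^3 is a perfect cube, so E-series; the 4-jet and mu = 7 give E_7.

E_7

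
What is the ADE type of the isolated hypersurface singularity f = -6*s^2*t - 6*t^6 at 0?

D_{7}

The Hessian of f at 0 has rank 0. Corank 2; j^3 = -6*s^2*t has shape L^2 M (L != M), so D-series; mu = 7 gives D_7.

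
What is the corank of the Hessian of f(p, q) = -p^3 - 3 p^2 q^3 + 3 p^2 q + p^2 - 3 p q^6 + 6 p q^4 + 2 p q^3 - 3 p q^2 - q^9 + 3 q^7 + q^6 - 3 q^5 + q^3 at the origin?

1

Hessian at 0 has rank 1.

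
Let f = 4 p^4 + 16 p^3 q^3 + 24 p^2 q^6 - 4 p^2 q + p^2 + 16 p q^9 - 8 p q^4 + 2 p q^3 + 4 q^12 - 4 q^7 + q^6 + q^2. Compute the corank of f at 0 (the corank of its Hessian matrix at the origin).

0

Hessian at 0 has rank 2.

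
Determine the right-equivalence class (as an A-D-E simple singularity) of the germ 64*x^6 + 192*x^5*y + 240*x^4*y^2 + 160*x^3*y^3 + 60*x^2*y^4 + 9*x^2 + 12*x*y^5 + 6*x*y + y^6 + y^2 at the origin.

A_5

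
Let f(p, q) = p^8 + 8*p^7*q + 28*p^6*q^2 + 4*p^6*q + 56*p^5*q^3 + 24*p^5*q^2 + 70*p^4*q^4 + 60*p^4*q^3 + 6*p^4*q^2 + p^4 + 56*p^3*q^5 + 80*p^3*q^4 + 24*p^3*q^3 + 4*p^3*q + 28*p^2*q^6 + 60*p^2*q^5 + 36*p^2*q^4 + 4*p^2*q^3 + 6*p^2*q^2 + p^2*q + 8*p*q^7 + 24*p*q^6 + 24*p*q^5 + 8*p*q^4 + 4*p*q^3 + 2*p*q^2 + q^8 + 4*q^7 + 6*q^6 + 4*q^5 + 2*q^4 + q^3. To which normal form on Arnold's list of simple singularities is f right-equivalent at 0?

D_{5}

The Hessian of f at 0 has rank 0. Corank 2; j^3 = q*(p + q)^2 has shape L^2 M (L != M), so D-series; mu = 5 gives D_5.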